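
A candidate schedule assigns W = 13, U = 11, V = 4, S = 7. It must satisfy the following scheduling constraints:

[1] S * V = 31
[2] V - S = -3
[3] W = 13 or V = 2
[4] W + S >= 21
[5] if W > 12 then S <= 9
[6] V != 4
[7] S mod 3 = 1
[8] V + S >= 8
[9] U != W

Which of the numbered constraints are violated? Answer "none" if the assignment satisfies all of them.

[1] S * V = 7 * 4 = 28, not 31  no
[2] V - S = 4 - 7 = -3  yes
[3] W = 13 = 13 (first disjunct)  yes
[4] W + S = 13 + 7 = 20; 20 < 21, bound 21 not met  no
[5] W = 13 > 12, so we need S ≤ 9; S = 7 ≤ 9  yes
[6] V = 4, but 4 is required to differ  no
[7] 7 mod 3 = 1  yes
[8] V + S = 4 + 7 = 11; 11 ≥ 8  yes
[9] U = 11, W = 13; distinct  yes

Constraints 1, 4, and 6 do not hold.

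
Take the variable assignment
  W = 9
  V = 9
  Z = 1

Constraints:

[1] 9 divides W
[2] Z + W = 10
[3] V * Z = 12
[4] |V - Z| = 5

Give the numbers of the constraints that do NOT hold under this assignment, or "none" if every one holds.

[1] 9 / 9 = 1, so 9 divides 9 — holds.
[2] Z + W = 1 + 9 = 10 — holds.
[3] V * Z = 9 * 1 = 9, not 12 — fails.
[4] |9 - 1| = 8, not 5 — fails.

No — constraints 3 and 4 are not satisfied.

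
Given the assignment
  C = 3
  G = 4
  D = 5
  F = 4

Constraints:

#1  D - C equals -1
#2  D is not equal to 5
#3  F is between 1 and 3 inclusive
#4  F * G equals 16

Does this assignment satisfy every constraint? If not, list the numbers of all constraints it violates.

#1 D - C = 5 - 3 = 2, not -1 — does not hold.
#2 D = 5, but 5 is required to differ — does not hold.
#3 F = 4 is outside [1, 3] — does not hold.
#4 F * G = 4 * 4 = 16 — holds.

The assignment fails constraints 1, 2, 3.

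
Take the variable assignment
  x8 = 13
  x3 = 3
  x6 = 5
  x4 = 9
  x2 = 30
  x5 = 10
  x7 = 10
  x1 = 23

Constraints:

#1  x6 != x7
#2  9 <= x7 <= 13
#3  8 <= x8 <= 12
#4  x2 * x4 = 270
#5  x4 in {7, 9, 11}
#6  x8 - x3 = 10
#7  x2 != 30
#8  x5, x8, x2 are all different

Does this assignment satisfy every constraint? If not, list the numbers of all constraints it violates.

Constraints 3, 7 are violated.

#1 x6 = 5, x7 = 10; distinct — holds.
#2 x7 = 10 lies in [9, 13] — holds.
#3 x8 = 13 is outside [8, 12] — fails.
#4 x2 * x4 = 30 * 9 = 270 — holds.
#5 x4 = 9 is in {7, 9, 11} — holds.
#6 x8 - x3 = 13 - 3 = 10 — holds.
#7 x2 = 30, but 30 is required to differ — fails.
#8 values 10, 13, 30 are pairwise distinct — holds.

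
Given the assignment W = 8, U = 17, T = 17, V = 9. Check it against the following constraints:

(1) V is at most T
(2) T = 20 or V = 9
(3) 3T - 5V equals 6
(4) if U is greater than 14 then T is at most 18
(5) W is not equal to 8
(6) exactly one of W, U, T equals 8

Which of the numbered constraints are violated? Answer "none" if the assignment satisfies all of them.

(1) V = 9, T = 17; 9 ≤ 17 — holds.
(2) T = 17 ≠ 20, but V = 9 = 9 (second disjunct) — holds.
(3) 3T - 5V = 3(17) - 5(9) = 6 — holds.
(4) U = 17 > 14, so we need T ≤ 18; T = 17 ≤ 18 — holds.
(5) W = 8, but 8 is required to differ — does not hold.
(6) W=8, U=17, T=17; 1 of them equals 8 — holds.

Constraint 5 does not hold.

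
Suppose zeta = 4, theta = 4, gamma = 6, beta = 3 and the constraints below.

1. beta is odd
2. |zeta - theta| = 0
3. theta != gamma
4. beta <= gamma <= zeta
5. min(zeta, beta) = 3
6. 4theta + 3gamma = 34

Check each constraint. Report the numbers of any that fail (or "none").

Violated: 4.

1. beta = 3 is odd — holds.
2. |4 - 4| = 0 — holds.
3. theta = 4, gamma = 6; distinct — holds.
4. values 3, 6, 4; gamma = 6 is not <= zeta = 4 — does not hold.
5. min(4, 3) = 3 — holds.
6. 4theta + 3gamma = 4(4) + 3(6) = 34 — holds.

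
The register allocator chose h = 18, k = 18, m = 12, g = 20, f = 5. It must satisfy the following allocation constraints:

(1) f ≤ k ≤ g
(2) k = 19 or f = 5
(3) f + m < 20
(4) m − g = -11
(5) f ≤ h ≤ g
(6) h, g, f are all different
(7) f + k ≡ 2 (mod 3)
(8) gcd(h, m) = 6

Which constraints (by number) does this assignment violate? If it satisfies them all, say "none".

(1) values 5 ≤ 18 ≤ 20  yes
(2) k = 18 ≠ 19, but f = 5 = 5 (second disjunct)  yes
(3) f + m = 5 + 12 = 17; 17 < 20  yes
(4) m − g = 12 − 20 = -8, not -11  no
(5) values 5 ≤ 18 ≤ 20  yes
(6) values 18, 20, 5 are pairwise distinct  yes
(7) f + k = 23; 23 mod 3 = 2  yes
(8) gcd(18, 12) = 6  yes

Constraint 4 is violated.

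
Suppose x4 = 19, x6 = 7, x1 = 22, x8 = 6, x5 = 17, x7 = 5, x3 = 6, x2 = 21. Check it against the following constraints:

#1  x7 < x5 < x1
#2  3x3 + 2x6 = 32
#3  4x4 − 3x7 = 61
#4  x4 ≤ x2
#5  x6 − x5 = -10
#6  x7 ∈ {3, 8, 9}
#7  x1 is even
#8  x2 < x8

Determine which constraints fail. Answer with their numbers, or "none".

#1 values 5 < 17 < 22 — holds.
#2 3x3 + 2x6 = 3(6) + 2(7) = 32 — holds.
#3 4x4 − 3x7 = 4(19) − 3(5) = 61 — holds.
#4 x4 = 19, x2 = 21; 19 ≤ 21 — holds.
#5 x6 − x5 = 7 − 17 = -10 — holds.
#6 x7 = 5 is not in {3, 8, 9} — fails.
#7 x1 = 22 is even — holds.
#8 x2 = 21, x8 = 6; 21 ≥ 6 (want <) — fails.

Violated: 6, 8.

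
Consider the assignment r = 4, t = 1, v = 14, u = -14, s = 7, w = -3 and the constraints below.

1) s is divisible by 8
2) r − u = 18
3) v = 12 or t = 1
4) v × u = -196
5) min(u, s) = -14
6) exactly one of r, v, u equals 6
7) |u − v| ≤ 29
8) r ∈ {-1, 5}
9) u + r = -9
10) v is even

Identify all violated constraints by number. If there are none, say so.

1) 7 = 8×0 + 7, so 8 does not divide 7 — violated.
2) r − u = 4 − (-14) = 18 — OK.
3) v = 14 ≠ 12, but t = 1 = 1 (second disjunct) — OK.
4) v × u = 14 × (-14) = -196 — OK.
5) min(-14, 7) = -14 — OK.
6) r=4, v=14, u=-14; 0 of them equal 6, not exactly one — violated.
7) |-14 − 14| = 28; 28 ≤ 29 — OK.
8) r = 4 is not in {-1, 5} — violated.
9) u + r = -14 + 4 = -10, not -9 — violated.
10) v = 14 is even — OK.

Constraints 1, 6, 8, 9 are violated.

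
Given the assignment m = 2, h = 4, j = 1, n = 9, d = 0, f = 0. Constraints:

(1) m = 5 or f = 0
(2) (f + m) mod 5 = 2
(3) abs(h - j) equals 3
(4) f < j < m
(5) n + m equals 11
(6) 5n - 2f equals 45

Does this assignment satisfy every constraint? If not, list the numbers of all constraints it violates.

None — every constraint holds.

(1) m = 2 ≠ 5, but f = 0 = 0 (second disjunct)  yes
(2) f + m = 2; 2 mod 5 = 2  yes
(3) abs(4 - 1) = 3  yes
(4) values 0 < 1 < 2  yes
(5) n + m = 9 + 2 = 11  yes
(6) 5n - 2f = 5(9) - 2(0) = 45  yes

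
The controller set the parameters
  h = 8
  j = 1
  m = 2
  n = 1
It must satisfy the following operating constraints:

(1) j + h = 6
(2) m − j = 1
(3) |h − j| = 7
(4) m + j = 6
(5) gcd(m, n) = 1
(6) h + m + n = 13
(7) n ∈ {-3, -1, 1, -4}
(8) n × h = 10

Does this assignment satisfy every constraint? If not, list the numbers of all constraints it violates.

(1) j + h = 1 + 8 = 9, not 6 — fails.
(2) m − j = 2 − 1 = 1 — holds.
(3) |8 − 1| = 7 — holds.
(4) m + j = 2 + 1 = 3, not 6 — fails.
(5) gcd(2, 1) = 1 — holds.
(6) h + m + n = 8 + 2 + 1 = 11, not 13 — fails.
(7) n = 1 is in {-3, -1, 1, -4} — holds.
(8) n × h = 1 × 8 = 8, not 10 — fails.

The assignment fails constraints 1, 4, 6, 8.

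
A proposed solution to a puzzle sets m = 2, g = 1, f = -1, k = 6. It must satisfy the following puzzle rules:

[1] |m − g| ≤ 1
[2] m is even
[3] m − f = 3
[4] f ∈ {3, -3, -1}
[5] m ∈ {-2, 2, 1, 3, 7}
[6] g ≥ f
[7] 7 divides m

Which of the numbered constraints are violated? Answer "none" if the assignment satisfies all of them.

Violated: 7.

[1] |2 − 1| = 1; 1 ≤ 1 — holds.
[2] m = 2 is even — holds.
[3] m − f = 2 − (-1) = 3 — holds.
[4] f = -1 is in {3, -3, -1} — holds.
[5] m = 2 is in {-2, 2, 1, 3, 7} — holds.
[6] g = 1, f = -1; 1 ≥ -1 — holds.
[7] 2 = 7×0 + 2, so 7 does not divide 2 — fails.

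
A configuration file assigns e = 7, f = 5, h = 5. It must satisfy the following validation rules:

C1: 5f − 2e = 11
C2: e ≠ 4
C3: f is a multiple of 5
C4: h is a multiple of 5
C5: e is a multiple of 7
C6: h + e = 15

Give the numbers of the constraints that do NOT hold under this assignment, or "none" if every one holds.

C1: 5f − 2e = 5(5) − 2(7) = 11  OK
C2: e = 7, and 7 ≠ 4  OK
C3: 5 / 5 = 1, so 5 divides 5  OK
C4: 5 / 5 = 1, so 5 divides 5  OK
C5: 7 / 7 = 1, so 7 divides 7  OK
C6: h + e = 5 + 7 = 12, not 15  FAIL

Constraint 6 is violated.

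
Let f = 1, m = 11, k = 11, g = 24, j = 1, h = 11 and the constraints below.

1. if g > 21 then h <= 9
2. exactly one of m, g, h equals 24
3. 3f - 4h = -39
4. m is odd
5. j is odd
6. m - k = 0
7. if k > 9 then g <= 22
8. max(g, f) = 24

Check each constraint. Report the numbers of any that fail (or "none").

1. g = 24 > 21, so we need h ≤ 9; but h = 11 > 9 — fails.
2. m=11, g=24, h=11; 1 of them equals 24 — holds.
3. 3f - 4h = 3(1) - 4(11) = -41, not -39 — fails.
4. m = 11 is odd — holds.
5. j = 1 is odd — holds.
6. m - k = 11 - 11 = 0 — holds.
7. k = 11 > 9, so we need g ≤ 22; but g = 24 > 22 — fails.
8. max(24, 1) = 24 — holds.

Violated: 1, 3, and 7.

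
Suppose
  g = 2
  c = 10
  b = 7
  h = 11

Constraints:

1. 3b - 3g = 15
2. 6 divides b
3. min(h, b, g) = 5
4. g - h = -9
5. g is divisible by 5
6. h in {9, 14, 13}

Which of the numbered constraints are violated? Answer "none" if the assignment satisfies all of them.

1. 3b - 3g = 3(7) - 3(2) = 15 — holds.
2. 7 = 6*1 + 1, so 6 does not divide 7 — does not hold.
3. min(11, 7, 2) = 2, not 5 — does not hold.
4. g - h = 2 - 11 = -9 — holds.
5. 2 = 5*0 + 2, so 5 does not divide 2 — does not hold.
6. h = 11 is not in {9, 14, 13} — does not hold.

Violated: 2, 3, 5, and 6.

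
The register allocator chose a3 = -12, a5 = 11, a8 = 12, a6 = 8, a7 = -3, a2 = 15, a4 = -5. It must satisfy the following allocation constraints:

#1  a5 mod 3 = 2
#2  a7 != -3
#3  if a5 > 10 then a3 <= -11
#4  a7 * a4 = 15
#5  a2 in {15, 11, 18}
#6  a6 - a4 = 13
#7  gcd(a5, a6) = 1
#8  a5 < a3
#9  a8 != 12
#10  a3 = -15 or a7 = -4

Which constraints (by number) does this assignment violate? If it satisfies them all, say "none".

Violated: 2, 8, 9, 10.

#1 11 mod 3 = 2  ✓
#2 a7 = -3, but -3 is required to differ  ✗
#3 a5 = 11 > 10, so we need a3 ≤ -11; a3 = -12 ≤ -11  ✓
#4 a7 * a4 = -3 * (-5) = 15  ✓
#5 a2 = 15 is in {15, 11, 18}  ✓
#6 a6 - a4 = 8 - (-5) = 13  ✓
#7 gcd(11, 8) = 1  ✓
#8 a5 = 11, a3 = -12; 11 ≥ -12 (want <)  ✗
#9 a8 = 12, but 12 is required to differ  ✗
#10 a3 = -12 ≠ -15 and a7 = -3 ≠ -4; both disjuncts false  ✗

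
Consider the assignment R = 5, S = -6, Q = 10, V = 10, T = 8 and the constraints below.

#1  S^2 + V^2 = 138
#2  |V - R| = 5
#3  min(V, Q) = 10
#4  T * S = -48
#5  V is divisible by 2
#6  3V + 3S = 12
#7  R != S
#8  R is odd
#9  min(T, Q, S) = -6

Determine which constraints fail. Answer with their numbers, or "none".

#1 S^2 + V^2 = (-6)^2 + 10^2 = 36 + 100 = 136, not 138  fails
#2 |10 - 5| = 5  holds
#3 min(10, 10) = 10  holds
#4 T * S = 8 * (-6) = -48  holds
#5 10 / 2 = 5, so 2 divides 10  holds
#6 3V + 3S = 3(10) + 3(-6) = 12  holds
#7 R = 5, S = -6; distinct  holds
#8 R = 5 is odd  holds
#9 min(8, 10, -6) = -6  holds

Constraint 1 is violated.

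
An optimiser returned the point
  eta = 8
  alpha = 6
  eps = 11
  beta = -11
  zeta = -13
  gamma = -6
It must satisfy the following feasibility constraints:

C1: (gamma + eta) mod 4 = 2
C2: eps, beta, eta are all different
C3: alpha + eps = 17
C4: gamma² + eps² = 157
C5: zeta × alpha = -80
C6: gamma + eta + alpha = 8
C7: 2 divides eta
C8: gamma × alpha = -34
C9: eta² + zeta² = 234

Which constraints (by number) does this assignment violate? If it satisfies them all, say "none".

C1: gamma + eta = 2; 2 mod 4 = 2  yes
C2: values 11, -11, 8 are pairwise distinct  yes
C3: alpha + eps = 6 + 11 = 17  yes
C4: gamma² + eps² = (-6)² + 11² = 36 + 121 = 157  yes
C5: zeta × alpha = -13 × 6 = -78, not -80  no
C6: gamma + eta + alpha = -6 + 8 + 6 = 8  yes
C7: 8 / 2 = 4, so 2 divides 8  yes
C8: gamma × alpha = -6 × 6 = -36, not -34  no
C9: eta² + zeta² = 8² + (-13)² = 64 + 169 = 233, not 234  no

Constraints 5, 8, 9 are violated.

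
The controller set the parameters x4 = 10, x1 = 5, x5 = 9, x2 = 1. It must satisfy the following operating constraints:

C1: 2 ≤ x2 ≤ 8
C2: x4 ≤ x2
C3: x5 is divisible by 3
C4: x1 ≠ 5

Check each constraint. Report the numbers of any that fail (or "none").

The assignment fails constraints 1, 2, and 4.

C1: x2 = 1 is outside [2, 8] — fails.
C2: x4 = 10, x2 = 1; 10 > 1 (want ≤) — fails.
C3: 9 / 3 = 3, so 3 divides 9 — holds.
C4: x1 = 5, but 5 is required to differ — fails.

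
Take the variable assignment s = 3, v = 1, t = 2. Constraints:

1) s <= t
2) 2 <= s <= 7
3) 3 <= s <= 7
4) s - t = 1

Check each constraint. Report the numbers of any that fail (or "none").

Constraint 1 is violated.

1) s = 3, t = 2; 3 > 2 (want ≤)  ✗
2) s = 3 lies in [2, 7]  ✓
3) s = 3 lies in [3, 7]  ✓
4) s - t = 3 - 2 = 1  ✓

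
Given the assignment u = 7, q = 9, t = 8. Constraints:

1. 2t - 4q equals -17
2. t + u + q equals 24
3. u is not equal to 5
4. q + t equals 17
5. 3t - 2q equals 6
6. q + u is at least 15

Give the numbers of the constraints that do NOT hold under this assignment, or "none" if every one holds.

1. 2t - 4q = 2(8) - 4(9) = -20, not -17 — fails.
2. t + u + q = 8 + 7 + 9 = 24 — holds.
3. u = 7, and 7 ≠ 5 — holds.
4. q + t = 9 + 8 = 17 — holds.
5. 3t - 2q = 3(8) - 2(9) = 6 — holds.
6. q + u = 9 + 7 = 16; 16 ≥ 15 — holds.

No — constraint 1 is not satisfied.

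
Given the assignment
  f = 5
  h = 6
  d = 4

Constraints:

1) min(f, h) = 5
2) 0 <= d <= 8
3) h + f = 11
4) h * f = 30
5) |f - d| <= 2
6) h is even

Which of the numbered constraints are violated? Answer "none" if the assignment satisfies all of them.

The assignment satisfies every constraint.

1) min(5, 6) = 5  OK
2) d = 4 lies in [0, 8]  OK
3) h + f = 6 + 5 = 11  OK
4) h * f = 6 * 5 = 30  OK
5) |5 - 4| = 1; 1 ≤ 2  OK
6) h = 6 is even  OK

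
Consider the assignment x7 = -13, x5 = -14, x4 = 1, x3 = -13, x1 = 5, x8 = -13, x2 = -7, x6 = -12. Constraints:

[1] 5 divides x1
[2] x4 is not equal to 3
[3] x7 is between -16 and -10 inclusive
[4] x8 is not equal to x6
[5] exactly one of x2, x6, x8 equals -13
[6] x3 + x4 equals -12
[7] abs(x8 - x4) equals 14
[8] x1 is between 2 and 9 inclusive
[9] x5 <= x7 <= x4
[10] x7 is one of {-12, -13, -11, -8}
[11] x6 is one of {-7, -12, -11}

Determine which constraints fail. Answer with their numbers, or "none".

[1] 5 / 5 = 1, so 5 divides 5 — holds.
[2] x4 = 1, and 1 ≠ 3 — holds.
[3] x7 = -13 lies in [-16, -10] — holds.
[4] x8 = -13, x6 = -12; distinct — holds.
[5] x2=-7, x6=-12, x8=-13; 1 of them equals -13 — holds.
[6] x3 + x4 = -13 + 1 = -12 — holds.
[7] abs(-13 - 1) = 14 — holds.
[8] x1 = 5 lies in [2, 9] — holds.
[9] values -14 <= -13 <= 1 — holds.
[10] x7 = -13 is in {-12, -13, -11, -8} — holds.
[11] x6 = -12 is in {-7, -12, -11} — holds.

All constraints are satisfied.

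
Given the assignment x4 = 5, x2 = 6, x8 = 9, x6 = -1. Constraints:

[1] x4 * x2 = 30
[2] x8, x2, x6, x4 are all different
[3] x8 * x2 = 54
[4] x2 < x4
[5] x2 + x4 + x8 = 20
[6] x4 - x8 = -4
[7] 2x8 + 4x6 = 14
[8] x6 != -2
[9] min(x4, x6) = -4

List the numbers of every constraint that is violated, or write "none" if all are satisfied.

Constraints 4 and 9 do not hold.

[1] x4 * x2 = 5 * 6 = 30 — holds.
[2] values 9, 6, -1, 5 are pairwise distinct — holds.
[3] x8 * x2 = 9 * 6 = 54 — holds.
[4] x2 = 6, x4 = 5; 6 ≥ 5 (want <) — does not hold.
[5] x2 + x4 + x8 = 6 + 5 + 9 = 20 — holds.
[6] x4 - x8 = 5 - 9 = -4 — holds.
[7] 2x8 + 4x6 = 2(9) + 4(-1) = 14 — holds.
[8] x6 = -1, and -1 ≠ -2 — holds.
[9] min(5, -1) = -1, not -4 — does not hold.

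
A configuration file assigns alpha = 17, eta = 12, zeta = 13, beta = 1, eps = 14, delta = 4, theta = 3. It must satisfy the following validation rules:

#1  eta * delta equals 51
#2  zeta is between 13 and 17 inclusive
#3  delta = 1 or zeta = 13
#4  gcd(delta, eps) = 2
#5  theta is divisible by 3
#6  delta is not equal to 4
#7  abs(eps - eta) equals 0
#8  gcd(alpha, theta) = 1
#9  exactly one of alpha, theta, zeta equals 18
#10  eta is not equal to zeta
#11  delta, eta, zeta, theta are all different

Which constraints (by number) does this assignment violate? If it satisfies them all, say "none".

#1 eta * delta = 12 * 4 = 48, not 51  ✗
#2 zeta = 13 lies in [13, 17]  ✓
#3 delta = 4 ≠ 1, but zeta = 13 = 13 (second disjunct)  ✓
#4 gcd(4, 14) = 2  ✓
#5 3 / 3 = 1, so 3 divides 3  ✓
#6 delta = 4, but 4 is required to differ  ✗
#7 abs(14 - 12) = 2, not 0  ✗
#8 gcd(17, 3) = 1  ✓
#9 alpha=17, theta=3, zeta=13; 0 of them equal 18, not exactly one  ✗
#10 eta = 12, zeta = 13; distinct  ✓
#11 values 4, 12, 13, 3 are pairwise distinct  ✓

The assignment fails constraints 1, 6, 7, 9.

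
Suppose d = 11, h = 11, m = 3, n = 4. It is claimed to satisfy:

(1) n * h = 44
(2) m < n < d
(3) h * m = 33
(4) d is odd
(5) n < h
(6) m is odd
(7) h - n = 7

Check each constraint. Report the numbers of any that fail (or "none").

(1) n * h = 4 * 11 = 44 — satisfied.
(2) values 3 < 4 < 11 — satisfied.
(3) h * m = 11 * 3 = 33 — satisfied.
(4) d = 11 is odd — satisfied.
(5) n = 4, h = 11; 4 < 11 — satisfied.
(6) m = 3 is odd — satisfied.
(7) h - n = 11 - 4 = 7 — satisfied.

None — every constraint holds.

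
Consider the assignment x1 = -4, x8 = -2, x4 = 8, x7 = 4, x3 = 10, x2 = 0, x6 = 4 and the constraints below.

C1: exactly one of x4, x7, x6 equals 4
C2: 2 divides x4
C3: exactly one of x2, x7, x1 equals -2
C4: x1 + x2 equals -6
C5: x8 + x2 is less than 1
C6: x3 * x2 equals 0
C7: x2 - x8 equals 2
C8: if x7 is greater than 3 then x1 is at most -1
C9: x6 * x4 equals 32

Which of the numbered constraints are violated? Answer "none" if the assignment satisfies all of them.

The assignment fails constraints 1, 3, 4.

C1: x4=8, x7=4, x6=4; 2 of them equal 4, not exactly one  no
C2: 8 / 2 = 4, so 2 divides 8  yes
C3: x2=0, x7=4, x1=-4; 0 of them equal -2, not exactly one  no
C4: x1 + x2 = -4 + 0 = -4, not -6  no
C5: x8 + x2 = -2 + 0 = -2; -2 < 1  yes
C6: x3 * x2 = 10 * 0 = 0  yes
C7: x2 - x8 = 0 - (-2) = 2  yes
C8: x7 = 4 > 3, so we need x1 ≤ -1; x1 = -4 ≤ -1  yes
C9: x6 * x4 = 4 * 8 = 32  yes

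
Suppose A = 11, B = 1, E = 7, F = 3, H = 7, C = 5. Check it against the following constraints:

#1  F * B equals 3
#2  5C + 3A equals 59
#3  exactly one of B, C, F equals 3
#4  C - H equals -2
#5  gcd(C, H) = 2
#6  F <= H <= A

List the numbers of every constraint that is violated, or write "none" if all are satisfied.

Constraints 2, 5 are violated.

#1 F * B = 3 * 1 = 3 — satisfied.
#2 5C + 3A = 5(5) + 3(11) = 58, not 59 — violated.
#3 B=1, C=5, F=3; 1 of them equals 3 — satisfied.
#4 C - H = 5 - 7 = -2 — satisfied.
#5 gcd(5, 7) = 1, not 2 — violated.
#6 values 3 <= 7 <= 11 — satisfied.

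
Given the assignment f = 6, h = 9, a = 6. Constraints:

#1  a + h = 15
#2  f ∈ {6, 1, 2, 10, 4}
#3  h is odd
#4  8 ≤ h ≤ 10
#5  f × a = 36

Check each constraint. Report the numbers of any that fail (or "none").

#1 a + h = 6 + 9 = 15 — holds.
#2 f = 6 is in {6, 1, 2, 10, 4} — holds.
#3 h = 9 is odd — holds.
#4 h = 9 lies in [8, 10] — holds.
#5 f × a = 6 × 6 = 36 — holds.

All constraints are satisfied.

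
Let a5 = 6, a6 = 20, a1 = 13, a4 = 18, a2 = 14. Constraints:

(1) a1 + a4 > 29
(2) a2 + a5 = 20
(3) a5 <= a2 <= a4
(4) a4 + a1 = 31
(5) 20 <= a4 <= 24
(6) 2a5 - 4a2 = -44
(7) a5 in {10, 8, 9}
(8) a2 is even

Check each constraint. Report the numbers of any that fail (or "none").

(1) a1 + a4 = 13 + 18 = 31; 31 > 29  true
(2) a2 + a5 = 14 + 6 = 20  true
(3) values 6 <= 14 <= 18  true
(4) a4 + a1 = 18 + 13 = 31  true
(5) a4 = 18 is outside [20, 24]  false
(6) 2a5 - 4a2 = 2(6) - 4(14) = -44  true
(7) a5 = 6 is not in {10, 8, 9}  false
(8) a2 = 14 is even  true

Violated: 5 and 7.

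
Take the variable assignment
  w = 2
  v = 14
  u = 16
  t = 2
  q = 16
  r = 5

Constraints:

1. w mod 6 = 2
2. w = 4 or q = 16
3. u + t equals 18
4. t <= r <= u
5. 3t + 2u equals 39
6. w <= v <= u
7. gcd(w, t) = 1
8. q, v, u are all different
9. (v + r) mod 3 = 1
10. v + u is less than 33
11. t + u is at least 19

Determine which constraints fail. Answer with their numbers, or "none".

Constraints 5, 7, 8, 11 are violated.

1. 2 mod 6 = 2 — holds.
2. w = 2 ≠ 4, but q = 16 = 16 (second disjunct) — holds.
3. u + t = 16 + 2 = 18 — holds.
4. values 2 <= 5 <= 16 — holds.
5. 3t + 2u = 3(2) + 2(16) = 38, not 39 — does not hold.
6. values 2 <= 14 <= 16 — holds.
7. gcd(2, 2) = 2, not 1 — does not hold.
8. q = u = 16, not all different — does not hold.
9. v + r = 19; 19 mod 3 = 1 — holds.
10. v + u = 14 + 16 = 30; 30 < 33 — holds.
11. t + u = 2 + 16 = 18; 18 < 19, bound 19 not met — does not hold.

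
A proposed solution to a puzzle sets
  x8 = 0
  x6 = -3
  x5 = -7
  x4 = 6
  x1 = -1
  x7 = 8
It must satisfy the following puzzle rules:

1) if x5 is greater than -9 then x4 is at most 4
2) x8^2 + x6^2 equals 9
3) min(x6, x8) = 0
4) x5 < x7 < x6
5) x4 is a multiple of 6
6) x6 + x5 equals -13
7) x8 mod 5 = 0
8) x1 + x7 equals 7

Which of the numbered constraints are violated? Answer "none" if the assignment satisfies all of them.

1) x5 = -7 > -9, so we need x4 ≤ 4; but x4 = 6 > 4 — violated.
2) x8^2 + x6^2 = 0^2 + (-3)^2 = 0 + 9 = 9 — OK.
3) min(-3, 0) = -3, not 0 — violated.
4) values -7, 8, -3; x7 = 8 is not < x6 = -3 — violated.
5) 6 / 6 = 1, so 6 divides 6 — OK.
6) x6 + x5 = -3 + (-7) = -10, not -13 — violated.
7) 0 mod 5 = 0 — OK.
8) x1 + x7 = -1 + 8 = 7 — OK.

Constraints 1, 3, 4, and 6 are violated.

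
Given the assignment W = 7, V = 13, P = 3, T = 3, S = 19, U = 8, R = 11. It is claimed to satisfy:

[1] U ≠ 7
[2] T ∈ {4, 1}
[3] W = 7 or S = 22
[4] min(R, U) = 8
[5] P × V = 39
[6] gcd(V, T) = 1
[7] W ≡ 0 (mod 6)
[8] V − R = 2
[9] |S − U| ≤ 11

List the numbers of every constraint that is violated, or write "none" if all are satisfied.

[1] U = 8, and 8 ≠ 7  holds
[2] T = 3 is not in {4, 1}  fails
[3] W = 7 = 7 (first disjunct)  holds
[4] min(11, 8) = 8  holds
[5] P × V = 3 × 13 = 39  holds
[6] gcd(13, 3) = 1  holds
[7] 7 mod 6 = 1, not 0  fails
[8] V − R = 13 − 11 = 2  holds
[9] |19 − 8| = 11; 11 ≤ 11  holds

No — constraints 2, 7 are not satisfied.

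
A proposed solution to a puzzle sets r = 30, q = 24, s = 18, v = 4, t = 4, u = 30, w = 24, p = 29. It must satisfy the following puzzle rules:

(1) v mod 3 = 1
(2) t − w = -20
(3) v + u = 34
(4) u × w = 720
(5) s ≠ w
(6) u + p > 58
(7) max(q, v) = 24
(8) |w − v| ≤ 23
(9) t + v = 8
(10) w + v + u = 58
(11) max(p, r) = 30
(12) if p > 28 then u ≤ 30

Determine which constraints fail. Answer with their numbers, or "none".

Yes — all constraints hold.

(1) 4 mod 3 = 1  yes
(2) t − w = 4 − 24 = -20  yes
(3) v + u = 4 + 30 = 34  yes
(4) u × w = 30 × 24 = 720  yes
(5) s = 18, w = 24; distinct  yes
(6) u + p = 30 + 29 = 59; 59 > 58  yes
(7) max(24, 4) = 24  yes
(8) |24 − 4| = 20; 20 ≤ 23  yes
(9) t + v = 4 + 4 = 8  yes
(10) w + v + u = 24 + 4 + 30 = 58  yes
(11) max(29, 30) = 30  yes
(12) p = 29 > 28, so we need u ≤ 30; u = 30 ≤ 30  yes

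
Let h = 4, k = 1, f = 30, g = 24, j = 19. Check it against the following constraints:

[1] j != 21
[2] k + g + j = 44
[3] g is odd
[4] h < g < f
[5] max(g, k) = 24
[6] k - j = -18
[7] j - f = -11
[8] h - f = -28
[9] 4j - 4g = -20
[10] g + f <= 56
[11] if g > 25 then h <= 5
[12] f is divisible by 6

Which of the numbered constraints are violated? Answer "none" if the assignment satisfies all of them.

[1] j = 19, and 19 ≠ 21  ✓
[2] k + g + j = 1 + 24 + 19 = 44  ✓
[3] g = 24 is even  ✗
[4] values 4 < 24 < 30  ✓
[5] max(24, 1) = 24  ✓
[6] k - j = 1 - 19 = -18  ✓
[7] j - f = 19 - 30 = -11  ✓
[8] h - f = 4 - 30 = -26, not -28  ✗
[9] 4j - 4g = 4(19) - 4(24) = -20  ✓
[10] g + f = 24 + 30 = 54; 54 ≤ 56  ✓
[11] g = 24, not > 25; antecedent false, conditional vacuously true  ✓
[12] 30 / 6 = 5, so 6 divides 30  ✓

Constraints 3 and 8 do not hold.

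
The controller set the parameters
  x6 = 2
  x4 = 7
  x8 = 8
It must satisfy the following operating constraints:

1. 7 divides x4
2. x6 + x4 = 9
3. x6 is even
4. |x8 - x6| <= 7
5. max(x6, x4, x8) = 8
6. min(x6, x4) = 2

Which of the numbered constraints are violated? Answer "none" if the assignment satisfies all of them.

1. 7 / 7 = 1, so 7 divides 7  ✔
2. x6 + x4 = 2 + 7 = 9  ✔
3. x6 = 2 is even  ✔
4. |8 - 2| = 6; 6 ≤ 7  ✔
5. max(2, 7, 8) = 8  ✔
6. min(2, 7) = 2  ✔

All constraints are satisfied.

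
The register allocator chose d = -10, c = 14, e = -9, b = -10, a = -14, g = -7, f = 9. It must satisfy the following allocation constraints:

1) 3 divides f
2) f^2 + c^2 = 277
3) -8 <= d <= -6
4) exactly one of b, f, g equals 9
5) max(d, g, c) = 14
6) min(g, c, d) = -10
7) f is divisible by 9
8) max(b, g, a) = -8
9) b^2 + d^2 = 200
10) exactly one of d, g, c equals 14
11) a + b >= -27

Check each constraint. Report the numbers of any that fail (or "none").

1) 9 / 3 = 3, so 3 divides 9 — satisfied.
2) f^2 + c^2 = 9^2 + 14^2 = 81 + 196 = 277 — satisfied.
3) d = -10 is outside [-8, -6] — violated.
4) b=-10, f=9, g=-7; 1 of them equals 9 — satisfied.
5) max(-10, -7, 14) = 14 — satisfied.
6) min(-7, 14, -10) = -10 — satisfied.
7) 9 / 9 = 1, so 9 divides 9 — satisfied.
8) max(-10, -7, -14) = -7, not -8 — violated.
9) b^2 + d^2 = (-10)^2 + (-10)^2 = 100 + 100 = 200 — satisfied.
10) d=-10, g=-7, c=14; 1 of them equals 14 — satisfied.
11) a + b = -14 + (-10) = -24; -24 ≥ -27 — satisfied.

Constraints 3, 8 do not hold.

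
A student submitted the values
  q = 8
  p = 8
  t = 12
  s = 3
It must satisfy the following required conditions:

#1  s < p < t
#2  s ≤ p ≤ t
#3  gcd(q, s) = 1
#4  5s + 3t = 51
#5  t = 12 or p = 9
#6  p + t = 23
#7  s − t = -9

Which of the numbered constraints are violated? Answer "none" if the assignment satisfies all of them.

Constraint 6 does not hold.

#1 values 3 < 8 < 12 — OK.
#2 values 3 ≤ 8 ≤ 12 — OK.
#3 gcd(8, 3) = 1 — OK.
#4 5s + 3t = 5(3) + 3(12) = 51 — OK.
#5 t = 12 = 12 (first disjunct) — OK.
#6 p + t = 8 + 12 = 20, not 23 — violated.
#7 s − t = 3 − 12 = -9 — OK.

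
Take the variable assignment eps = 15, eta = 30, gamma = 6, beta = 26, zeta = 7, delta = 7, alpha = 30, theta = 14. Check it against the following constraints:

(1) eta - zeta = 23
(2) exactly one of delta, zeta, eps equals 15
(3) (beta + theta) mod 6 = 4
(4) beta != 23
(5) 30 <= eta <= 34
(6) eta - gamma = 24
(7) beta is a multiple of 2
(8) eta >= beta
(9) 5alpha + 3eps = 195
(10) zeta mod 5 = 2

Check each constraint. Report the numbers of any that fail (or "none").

Yes — all constraints hold.

(1) eta - zeta = 30 - 7 = 23  ✔
(2) delta=7, zeta=7, eps=15; 1 of them equals 15  ✔
(3) beta + theta = 40; 40 mod 6 = 4  ✔
(4) beta = 26, and 26 ≠ 23  ✔
(5) eta = 30 lies in [30, 34]  ✔
(6) eta - gamma = 30 - 6 = 24  ✔
(7) 26 / 2 = 13, so 2 divides 26  ✔
(8) eta = 30, beta = 26; 30 ≥ 26  ✔
(9) 5alpha + 3eps = 5(30) + 3(15) = 195  ✔
(10) 7 mod 5 = 2  ✔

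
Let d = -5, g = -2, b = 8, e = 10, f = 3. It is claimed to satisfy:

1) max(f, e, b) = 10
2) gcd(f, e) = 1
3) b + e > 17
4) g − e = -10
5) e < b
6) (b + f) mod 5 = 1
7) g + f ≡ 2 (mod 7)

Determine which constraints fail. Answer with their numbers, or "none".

1) max(3, 10, 8) = 10 — OK.
2) gcd(3, 10) = 1 — OK.
3) b + e = 8 + 10 = 18; 18 > 17 — OK.
4) g − e = -2 − 10 = -12, not -10 — violated.
5) e = 10, b = 8; 10 ≥ 8 (want <) — violated.
6) b + f = 11; 11 mod 5 = 1 — OK.
7) g + f = 1; 1 mod 7 = 1, not 2 — violated.

No — constraints 4, 5, and 7 are not satisfied.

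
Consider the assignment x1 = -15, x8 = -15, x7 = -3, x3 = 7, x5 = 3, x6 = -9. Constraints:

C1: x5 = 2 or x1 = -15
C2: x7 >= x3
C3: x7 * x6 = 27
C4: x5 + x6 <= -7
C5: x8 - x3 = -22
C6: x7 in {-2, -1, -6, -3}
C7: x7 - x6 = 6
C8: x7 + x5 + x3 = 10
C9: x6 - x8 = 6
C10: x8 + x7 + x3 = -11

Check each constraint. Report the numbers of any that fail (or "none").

C1: x5 = 3 ≠ 2, but x1 = -15 = -15 (second disjunct)  ✔
C2: x7 = -3, x3 = 7; -3 < 7 (want ≥)  ✘
C3: x7 * x6 = -3 * (-9) = 27  ✔
C4: x5 + x6 = 3 + (-9) = -6; -6 > -7, bound -7 not met  ✘
C5: x8 - x3 = -15 - 7 = -22  ✔
C6: x7 = -3 is in {-2, -1, -6, -3}  ✔
C7: x7 - x6 = -3 - (-9) = 6  ✔
C8: x7 + x5 + x3 = -3 + 3 + 7 = 7, not 10  ✘
C9: x6 - x8 = -9 - (-15) = 6  ✔
C10: x8 + x7 + x3 = -15 + (-3) + 7 = -11  ✔

No — constraints 2, 4, and 8 are not satisfied.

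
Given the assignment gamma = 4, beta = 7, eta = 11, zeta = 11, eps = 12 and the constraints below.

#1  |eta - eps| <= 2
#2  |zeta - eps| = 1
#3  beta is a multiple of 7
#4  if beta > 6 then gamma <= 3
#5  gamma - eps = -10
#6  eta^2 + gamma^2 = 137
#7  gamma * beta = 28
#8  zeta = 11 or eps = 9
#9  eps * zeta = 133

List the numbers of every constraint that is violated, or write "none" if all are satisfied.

#1 |11 - 12| = 1; 1 ≤ 2  holds
#2 |11 - 12| = 1  holds
#3 7 / 7 = 1, so 7 divides 7  holds
#4 beta = 7 > 6, so we need gamma ≤ 3; but gamma = 4 > 3  fails
#5 gamma - eps = 4 - 12 = -8, not -10  fails
#6 eta^2 + gamma^2 = 11^2 + 4^2 = 121 + 16 = 137  holds
#7 gamma * beta = 4 * 7 = 28  holds
#8 zeta = 11 = 11 (first disjunct)  holds
#9 eps * zeta = 12 * 11 = 132, not 133  fails

No — constraints 4, 5, 9 are not satisfied.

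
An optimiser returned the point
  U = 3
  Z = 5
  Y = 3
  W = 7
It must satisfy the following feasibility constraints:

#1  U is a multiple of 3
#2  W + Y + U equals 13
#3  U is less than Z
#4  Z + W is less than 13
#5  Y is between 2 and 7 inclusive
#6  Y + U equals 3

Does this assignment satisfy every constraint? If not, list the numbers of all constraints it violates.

Constraint 6 does not hold.

#1 3 / 3 = 1, so 3 divides 3 — holds.
#2 W + Y + U = 7 + 3 + 3 = 13 — holds.
#3 U = 3, Z = 5; 3 < 5 — holds.
#4 Z + W = 5 + 7 = 12; 12 < 13 — holds.
#5 Y = 3 lies in [2, 7] — holds.
#6 Y + U = 3 + 3 = 6, not 3 — fails.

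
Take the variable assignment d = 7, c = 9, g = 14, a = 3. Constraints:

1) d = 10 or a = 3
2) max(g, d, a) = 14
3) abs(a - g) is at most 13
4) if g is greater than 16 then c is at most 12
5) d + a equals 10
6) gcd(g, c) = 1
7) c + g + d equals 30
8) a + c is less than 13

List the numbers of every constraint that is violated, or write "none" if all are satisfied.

None — every constraint holds.

1) d = 7 ≠ 10, but a = 3 = 3 (second disjunct) — satisfied.
2) max(14, 7, 3) = 14 — satisfied.
3) abs(3 - 14) = 11; 11 ≤ 13 — satisfied.
4) g = 14, not > 16; antecedent false, conditional vacuously true — satisfied.
5) d + a = 7 + 3 = 10 — satisfied.
6) gcd(14, 9) = 1 — satisfied.
7) c + g + d = 9 + 14 + 7 = 30 — satisfied.
8) a + c = 3 + 9 = 12; 12 < 13 — satisfied.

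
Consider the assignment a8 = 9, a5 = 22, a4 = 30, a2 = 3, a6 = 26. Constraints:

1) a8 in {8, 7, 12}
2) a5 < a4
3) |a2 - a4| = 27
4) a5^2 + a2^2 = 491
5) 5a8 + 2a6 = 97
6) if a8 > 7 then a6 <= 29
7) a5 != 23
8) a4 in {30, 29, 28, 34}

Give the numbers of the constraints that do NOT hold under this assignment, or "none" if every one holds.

1) a8 = 9 is not in {8, 7, 12} — violated.
2) a5 = 22, a4 = 30; 22 < 30 — OK.
3) |3 - 30| = 27 — OK.
4) a5^2 + a2^2 = 22^2 + 3^2 = 484 + 9 = 493, not 491 — violated.
5) 5a8 + 2a6 = 5(9) + 2(26) = 97 — OK.
6) a8 = 9 > 7, so we need a6 ≤ 29; a6 = 26 ≤ 29 — OK.
7) a5 = 22, and 22 ≠ 23 — OK.
8) a4 = 30 is in {30, 29, 28, 34} — OK.

Constraints 1, 4 do not hold.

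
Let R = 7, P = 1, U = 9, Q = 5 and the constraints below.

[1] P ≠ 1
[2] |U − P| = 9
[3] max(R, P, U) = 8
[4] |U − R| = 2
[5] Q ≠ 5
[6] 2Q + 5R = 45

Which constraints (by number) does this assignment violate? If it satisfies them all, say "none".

[1] P = 1, but 1 is required to differ — fails.
[2] |9 − 1| = 8, not 9 — fails.
[3] max(7, 1, 9) = 9, not 8 — fails.
[4] |9 − 7| = 2 — holds.
[5] Q = 5, but 5 is required to differ — fails.
[6] 2Q + 5R = 2(5) + 5(7) = 45 — holds.

No — constraints 1, 2, 3, and 5 are not satisfied.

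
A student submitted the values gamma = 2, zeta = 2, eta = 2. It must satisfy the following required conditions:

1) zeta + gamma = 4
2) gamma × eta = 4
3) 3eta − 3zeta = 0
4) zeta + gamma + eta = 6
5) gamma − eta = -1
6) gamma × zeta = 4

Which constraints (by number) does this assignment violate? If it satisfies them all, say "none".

1) zeta + gamma = 2 + 2 = 4 — holds.
2) gamma × eta = 2 × 2 = 4 — holds.
3) 3eta − 3zeta = 3(2) − 3(2) = 0 — holds.
4) zeta + gamma + eta = 2 + 2 + 2 = 6 — holds.
5) gamma − eta = 2 − 2 = 0, not -1 — does not hold.
6) gamma × zeta = 2 × 2 = 4 — holds.

No — constraint 5 is not satisfied.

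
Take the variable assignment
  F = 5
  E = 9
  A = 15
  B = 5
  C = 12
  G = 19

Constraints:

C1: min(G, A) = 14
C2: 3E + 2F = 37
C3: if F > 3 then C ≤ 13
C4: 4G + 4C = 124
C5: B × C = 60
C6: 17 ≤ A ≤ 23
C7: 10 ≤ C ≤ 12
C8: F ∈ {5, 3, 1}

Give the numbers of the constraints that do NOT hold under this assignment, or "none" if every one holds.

C1: min(19, 15) = 15, not 14 — fails.
C2: 3E + 2F = 3(9) + 2(5) = 37 — holds.
C3: F = 5 > 3, so we need C ≤ 13; C = 12 ≤ 13 — holds.
C4: 4G + 4C = 4(19) + 4(12) = 124 — holds.
C5: B × C = 5 × 12 = 60 — holds.
C6: A = 15 is outside [17, 23] — fails.
C7: C = 12 lies in [10, 12] — holds.
C8: F = 5 is in {5, 3, 1} — holds.

No — constraints 1, 6 are not satisfied.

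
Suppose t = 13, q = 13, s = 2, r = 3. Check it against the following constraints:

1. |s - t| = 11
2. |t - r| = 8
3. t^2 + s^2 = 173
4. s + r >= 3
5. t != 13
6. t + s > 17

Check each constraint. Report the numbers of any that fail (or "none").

No — constraints 2, 5, 6 are not satisfied.

1. |2 - 13| = 11  ✔
2. |13 - 3| = 10, not 8  ✘
3. t^2 + s^2 = 13^2 + 2^2 = 169 + 4 = 173  ✔
4. s + r = 2 + 3 = 5; 5 ≥ 3  ✔
5. t = 13, but 13 is required to differ  ✘
6. t + s = 13 + 2 = 15; 15 ≤ 17, bound 17 not met  ✘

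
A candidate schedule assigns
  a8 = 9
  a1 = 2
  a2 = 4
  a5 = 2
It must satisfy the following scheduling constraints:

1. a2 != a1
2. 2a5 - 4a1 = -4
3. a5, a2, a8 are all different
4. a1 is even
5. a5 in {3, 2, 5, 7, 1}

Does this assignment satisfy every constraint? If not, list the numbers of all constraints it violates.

1. a2 = 4, a1 = 2; distinct  true
2. 2a5 - 4a1 = 2(2) - 4(2) = -4  true
3. values 2, 4, 9 are pairwise distinct  true
4. a1 = 2 is even  true
5. a5 = 2 is in {3, 2, 5, 7, 1}  true

No violations.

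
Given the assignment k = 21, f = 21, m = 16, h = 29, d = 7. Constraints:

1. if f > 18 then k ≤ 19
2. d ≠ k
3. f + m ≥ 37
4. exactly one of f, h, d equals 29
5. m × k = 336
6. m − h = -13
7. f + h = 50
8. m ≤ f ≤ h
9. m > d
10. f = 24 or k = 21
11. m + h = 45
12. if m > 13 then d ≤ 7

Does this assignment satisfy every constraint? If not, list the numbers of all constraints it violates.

Violated: 1.

1. f = 21 > 18, so we need k ≤ 19; but k = 21 > 19 — violated.
2. d = 7, k = 21; distinct — OK.
3. f + m = 21 + 16 = 37; 37 ≥ 37 — OK.
4. f=21, h=29, d=7; 1 of them equals 29 — OK.
5. m × k = 16 × 21 = 336 — OK.
6. m − h = 16 − 29 = -13 — OK.
7. f + h = 21 + 29 = 50 — OK.
8. values 16 ≤ 21 ≤ 29 — OK.
9. m = 16, d = 7; 16 > 7 — OK.
10. f = 21 ≠ 24, but k = 21 = 21 (second disjunct) — OK.
11. m + h = 16 + 29 = 45 — OK.
12. m = 16 > 13, so we need d ≤ 7; d = 7 ≤ 7 — OK.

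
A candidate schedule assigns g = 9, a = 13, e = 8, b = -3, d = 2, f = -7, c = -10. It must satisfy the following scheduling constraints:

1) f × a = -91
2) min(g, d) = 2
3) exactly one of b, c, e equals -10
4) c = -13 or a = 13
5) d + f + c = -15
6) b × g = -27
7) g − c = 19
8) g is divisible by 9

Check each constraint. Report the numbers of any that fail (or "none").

No violations.

1) f × a = -7 × 13 = -91  ✓
2) min(9, 2) = 2  ✓
3) b=-3, c=-10, e=8; 1 of them equals -10  ✓
4) c = -10 ≠ -13, but a = 13 = 13 (second disjunct)  ✓
5) d + f + c = 2 + (-7) + (-10) = -15  ✓
6) b × g = -3 × 9 = -27  ✓
7) g − c = 9 − (-10) = 19  ✓
8) 9 / 9 = 1, so 9 divides 9  ✓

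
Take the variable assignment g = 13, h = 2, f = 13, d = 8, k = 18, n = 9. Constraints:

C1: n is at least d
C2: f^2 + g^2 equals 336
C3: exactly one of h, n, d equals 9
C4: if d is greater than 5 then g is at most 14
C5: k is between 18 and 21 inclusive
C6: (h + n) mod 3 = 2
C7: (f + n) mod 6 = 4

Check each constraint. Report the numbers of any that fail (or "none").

No — constraint 2 is not satisfied.

C1: n = 9, d = 8; 9 ≥ 8 — holds.
C2: f^2 + g^2 = 13^2 + 13^2 = 169 + 169 = 338, not 336 — fails.
C3: h=2, n=9, d=8; 1 of them equals 9 — holds.
C4: d = 8 > 5, so we need g ≤ 14; g = 13 ≤ 14 — holds.
C5: k = 18 lies in [18, 21] — holds.
C6: h + n = 11; 11 mod 3 = 2 — holds.
C7: f + n = 22; 22 mod 6 = 4 — holds.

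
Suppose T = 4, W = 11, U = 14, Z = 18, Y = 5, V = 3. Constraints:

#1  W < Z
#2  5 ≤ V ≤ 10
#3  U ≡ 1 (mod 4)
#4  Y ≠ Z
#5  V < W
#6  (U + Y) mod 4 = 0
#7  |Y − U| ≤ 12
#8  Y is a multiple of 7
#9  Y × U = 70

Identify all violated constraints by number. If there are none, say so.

Violated: 2, 3, 6, and 8.

#1 W = 11, Z = 18; 11 < 18  true
#2 V = 3 is outside [5, 10]  false
#3 14 mod 4 = 2, not 1  false
#4 Y = 5, Z = 18; distinct  true
#5 V = 3, W = 11; 3 < 11  true
#6 U + Y = 19; 19 mod 4 = 3, not 0  false
#7 |5 − 14| = 9; 9 ≤ 12  true
#8 5 = 7×0 + 5, so 7 does not divide 5  false
#9 Y × U = 5 × 14 = 70  true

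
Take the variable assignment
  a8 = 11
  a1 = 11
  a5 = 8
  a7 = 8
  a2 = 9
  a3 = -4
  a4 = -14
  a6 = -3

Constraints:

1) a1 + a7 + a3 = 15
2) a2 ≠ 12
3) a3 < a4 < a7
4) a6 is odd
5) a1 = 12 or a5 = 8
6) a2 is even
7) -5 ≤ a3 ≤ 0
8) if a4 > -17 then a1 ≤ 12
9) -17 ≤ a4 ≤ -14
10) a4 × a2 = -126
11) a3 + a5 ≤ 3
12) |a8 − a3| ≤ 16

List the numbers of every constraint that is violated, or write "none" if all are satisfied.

1) a1 + a7 + a3 = 11 + 8 + (-4) = 15  yes
2) a2 = 9, and 9 ≠ 12  yes
3) values -4, -14, 8; a3 = -4 is not < a4 = -14  no
4) a6 = -3 is odd  yes
5) a1 = 11 ≠ 12, but a5 = 8 = 8 (second disjunct)  yes
6) a2 = 9 is odd  no
7) a3 = -4 lies in [-5, 0]  yes
8) a4 = -14 > -17, so we need a1 ≤ 12; a1 = 11 ≤ 12  yes
9) a4 = -14 lies in [-17, -14]  yes
10) a4 × a2 = -14 × 9 = -126  yes
11) a3 + a5 = -4 + 8 = 4; 4 > 3, bound 3 not met  no
12) |11 − (-4)| = 15; 15 ≤ 16  yes

Violated: 3, 6, and 11.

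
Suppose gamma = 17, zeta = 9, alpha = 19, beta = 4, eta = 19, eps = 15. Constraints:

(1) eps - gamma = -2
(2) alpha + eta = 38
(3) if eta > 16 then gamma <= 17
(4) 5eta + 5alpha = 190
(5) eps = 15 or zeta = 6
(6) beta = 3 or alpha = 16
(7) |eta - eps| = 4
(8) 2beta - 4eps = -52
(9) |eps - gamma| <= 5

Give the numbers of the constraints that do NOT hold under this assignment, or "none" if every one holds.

(1) eps - gamma = 15 - 17 = -2 — satisfied.
(2) alpha + eta = 19 + 19 = 38 — satisfied.
(3) eta = 19 > 16, so we need gamma ≤ 17; gamma = 17 ≤ 17 — satisfied.
(4) 5eta + 5alpha = 5(19) + 5(19) = 190 — satisfied.
(5) eps = 15 = 15 (first disjunct) — satisfied.
(6) beta = 4 ≠ 3 and alpha = 19 ≠ 16; both disjuncts false — violated.
(7) |19 - 15| = 4 — satisfied.
(8) 2beta - 4eps = 2(4) - 4(15) = -52 — satisfied.
(9) |15 - 17| = 2; 2 ≤ 5 — satisfied.

The assignment fails constraint 6.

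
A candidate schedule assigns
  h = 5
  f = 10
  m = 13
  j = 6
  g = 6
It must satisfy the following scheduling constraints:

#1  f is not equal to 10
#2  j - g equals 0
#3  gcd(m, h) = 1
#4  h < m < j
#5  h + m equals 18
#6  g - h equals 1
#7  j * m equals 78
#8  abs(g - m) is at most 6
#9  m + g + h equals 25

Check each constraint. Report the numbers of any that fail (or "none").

#1 f = 10, but 10 is required to differ — does not hold.
#2 j - g = 6 - 6 = 0 — holds.
#3 gcd(13, 5) = 1 — holds.
#4 values 5, 13, 6; m = 13 is not < j = 6 — does not hold.
#5 h + m = 5 + 13 = 18 — holds.
#6 g - h = 6 - 5 = 1 — holds.
#7 j * m = 6 * 13 = 78 — holds.
#8 abs(6 - 13) = 7; 7 > 6, exceeds bound 6 — does not hold.
#9 m + g + h = 13 + 6 + 5 = 24, not 25 — does not hold.

The assignment fails constraints 1, 4, 8, 9.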